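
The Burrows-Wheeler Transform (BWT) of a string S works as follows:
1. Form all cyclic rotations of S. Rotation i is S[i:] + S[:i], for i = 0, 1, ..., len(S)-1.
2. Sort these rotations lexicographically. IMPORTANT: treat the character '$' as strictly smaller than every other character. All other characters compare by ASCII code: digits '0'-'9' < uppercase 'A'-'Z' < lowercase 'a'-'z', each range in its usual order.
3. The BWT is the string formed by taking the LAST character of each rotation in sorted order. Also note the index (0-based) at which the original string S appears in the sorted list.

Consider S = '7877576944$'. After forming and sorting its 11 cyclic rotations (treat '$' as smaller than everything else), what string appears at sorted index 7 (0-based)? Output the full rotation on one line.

All 11 rotations (rotation i = S[i:]+S[:i]):
  rot[0] = 7877576944$
  rot[1] = 877576944$7
  rot[2] = 77576944$78
  rot[3] = 7576944$787
  rot[4] = 576944$7877
  rot[5] = 76944$78775
  rot[6] = 6944$787757
  rot[7] = 944$7877576
  rot[8] = 44$78775769
  rot[9] = 4$787757694
  rot[10] = $7877576944
Sorted (with $ < everything):
  sorted[0] = $7877576944
  sorted[1] = 4$787757694
  sorted[2] = 44$78775769
  sorted[3] = 576944$7877
  sorted[4] = 6944$787757
  sorted[5] = 7576944$787
  sorted[6] = 76944$78775
  sorted[7] = 77576944$78
  sorted[8] = 7877576944$
  sorted[9] = 877576944$7
  sorted[10] = 944$7877576
sorted[7] = 77576944$78

Answer: 77576944$78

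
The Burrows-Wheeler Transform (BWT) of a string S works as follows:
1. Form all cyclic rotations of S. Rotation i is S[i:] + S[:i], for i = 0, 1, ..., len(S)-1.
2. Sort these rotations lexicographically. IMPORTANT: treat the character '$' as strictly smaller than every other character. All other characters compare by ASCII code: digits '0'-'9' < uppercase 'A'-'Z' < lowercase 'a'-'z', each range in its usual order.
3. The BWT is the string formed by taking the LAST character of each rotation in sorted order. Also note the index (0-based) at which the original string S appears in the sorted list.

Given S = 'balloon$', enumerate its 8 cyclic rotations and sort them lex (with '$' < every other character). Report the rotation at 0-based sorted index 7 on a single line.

All 8 rotations (rotation i = S[i:]+S[:i]):
  rot[0] = balloon$
  rot[1] = alloon$b
  rot[2] = lloon$ba
  rot[3] = loon$bal
  rot[4] = oon$ball
  rot[5] = on$ballo
  rot[6] = n$balloo
  rot[7] = $balloon
Sorted (with $ < everything):
  sorted[0] = $balloon
  sorted[1] = alloon$b
  sorted[2] = balloon$
  sorted[3] = lloon$ba
  sorted[4] = loon$bal
  sorted[5] = n$balloo
  sorted[6] = on$ballo
  sorted[7] = oon$ball
sorted[7] = oon$ball

Answer: oon$ball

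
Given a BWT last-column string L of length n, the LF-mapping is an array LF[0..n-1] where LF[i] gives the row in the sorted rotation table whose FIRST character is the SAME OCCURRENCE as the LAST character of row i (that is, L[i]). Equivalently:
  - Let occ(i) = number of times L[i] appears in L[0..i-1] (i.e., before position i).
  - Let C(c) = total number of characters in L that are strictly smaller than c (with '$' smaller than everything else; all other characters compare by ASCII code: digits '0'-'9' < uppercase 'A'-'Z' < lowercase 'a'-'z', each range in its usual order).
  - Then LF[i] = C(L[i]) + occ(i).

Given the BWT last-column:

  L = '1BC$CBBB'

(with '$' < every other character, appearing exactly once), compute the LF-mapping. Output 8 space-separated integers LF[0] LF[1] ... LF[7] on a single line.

Answer: 1 2 6 0 7 3 4 5

Derivation:
Char counts: '$':1, '1':1, 'B':4, 'C':2
C (first-col start): C('$')=0, C('1')=1, C('B')=2, C('C')=6
L[0]='1': occ=0, LF[0]=C('1')+0=1+0=1
L[1]='B': occ=0, LF[1]=C('B')+0=2+0=2
L[2]='C': occ=0, LF[2]=C('C')+0=6+0=6
L[3]='$': occ=0, LF[3]=C('$')+0=0+0=0
L[4]='C': occ=1, LF[4]=C('C')+1=6+1=7
L[5]='B': occ=1, LF[5]=C('B')+1=2+1=3
L[6]='B': occ=2, LF[6]=C('B')+2=2+2=4
L[7]='B': occ=3, LF[7]=C('B')+3=2+3=5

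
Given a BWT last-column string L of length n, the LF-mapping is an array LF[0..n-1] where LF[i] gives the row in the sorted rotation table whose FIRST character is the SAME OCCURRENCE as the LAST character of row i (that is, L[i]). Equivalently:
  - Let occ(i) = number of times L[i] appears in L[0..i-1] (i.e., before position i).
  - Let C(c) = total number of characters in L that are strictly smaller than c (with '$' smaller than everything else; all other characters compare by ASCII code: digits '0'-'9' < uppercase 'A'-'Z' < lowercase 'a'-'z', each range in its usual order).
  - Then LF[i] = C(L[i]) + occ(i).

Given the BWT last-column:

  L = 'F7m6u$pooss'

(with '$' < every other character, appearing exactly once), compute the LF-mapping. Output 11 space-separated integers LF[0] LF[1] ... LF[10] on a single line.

Answer: 3 2 4 1 10 0 7 5 6 8 9

Derivation:
Char counts: '$':1, '6':1, '7':1, 'F':1, 'm':1, 'o':2, 'p':1, 's':2, 'u':1
C (first-col start): C('$')=0, C('6')=1, C('7')=2, C('F')=3, C('m')=4, C('o')=5, C('p')=7, C('s')=8, C('u')=10
L[0]='F': occ=0, LF[0]=C('F')+0=3+0=3
L[1]='7': occ=0, LF[1]=C('7')+0=2+0=2
L[2]='m': occ=0, LF[2]=C('m')+0=4+0=4
L[3]='6': occ=0, LF[3]=C('6')+0=1+0=1
L[4]='u': occ=0, LF[4]=C('u')+0=10+0=10
L[5]='$': occ=0, LF[5]=C('$')+0=0+0=0
L[6]='p': occ=0, LF[6]=C('p')+0=7+0=7
L[7]='o': occ=0, LF[7]=C('o')+0=5+0=5
L[8]='o': occ=1, LF[8]=C('o')+1=5+1=6
L[9]='s': occ=0, LF[9]=C('s')+0=8+0=8
L[10]='s': occ=1, LF[10]=C('s')+1=8+1=9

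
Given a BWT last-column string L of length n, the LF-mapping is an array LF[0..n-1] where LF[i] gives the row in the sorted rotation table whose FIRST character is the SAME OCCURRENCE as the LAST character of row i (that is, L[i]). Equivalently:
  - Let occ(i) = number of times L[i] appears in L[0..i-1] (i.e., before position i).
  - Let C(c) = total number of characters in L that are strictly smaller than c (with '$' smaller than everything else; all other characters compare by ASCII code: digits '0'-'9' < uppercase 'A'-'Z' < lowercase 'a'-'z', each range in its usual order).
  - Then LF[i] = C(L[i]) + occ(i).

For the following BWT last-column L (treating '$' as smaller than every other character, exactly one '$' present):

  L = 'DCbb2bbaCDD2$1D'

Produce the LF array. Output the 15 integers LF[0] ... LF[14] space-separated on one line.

Char counts: '$':1, '1':1, '2':2, 'C':2, 'D':4, 'a':1, 'b':4
C (first-col start): C('$')=0, C('1')=1, C('2')=2, C('C')=4, C('D')=6, C('a')=10, C('b')=11
L[0]='D': occ=0, LF[0]=C('D')+0=6+0=6
L[1]='C': occ=0, LF[1]=C('C')+0=4+0=4
L[2]='b': occ=0, LF[2]=C('b')+0=11+0=11
L[3]='b': occ=1, LF[3]=C('b')+1=11+1=12
L[4]='2': occ=0, LF[4]=C('2')+0=2+0=2
L[5]='b': occ=2, LF[5]=C('b')+2=11+2=13
L[6]='b': occ=3, LF[6]=C('b')+3=11+3=14
L[7]='a': occ=0, LF[7]=C('a')+0=10+0=10
L[8]='C': occ=1, LF[8]=C('C')+1=4+1=5
L[9]='D': occ=1, LF[9]=C('D')+1=6+1=7
L[10]='D': occ=2, LF[10]=C('D')+2=6+2=8
L[11]='2': occ=1, LF[11]=C('2')+1=2+1=3
L[12]='$': occ=0, LF[12]=C('$')+0=0+0=0
L[13]='1': occ=0, LF[13]=C('1')+0=1+0=1
L[14]='D': occ=3, LF[14]=C('D')+3=6+3=9

Answer: 6 4 11 12 2 13 14 10 5 7 8 3 0 1 9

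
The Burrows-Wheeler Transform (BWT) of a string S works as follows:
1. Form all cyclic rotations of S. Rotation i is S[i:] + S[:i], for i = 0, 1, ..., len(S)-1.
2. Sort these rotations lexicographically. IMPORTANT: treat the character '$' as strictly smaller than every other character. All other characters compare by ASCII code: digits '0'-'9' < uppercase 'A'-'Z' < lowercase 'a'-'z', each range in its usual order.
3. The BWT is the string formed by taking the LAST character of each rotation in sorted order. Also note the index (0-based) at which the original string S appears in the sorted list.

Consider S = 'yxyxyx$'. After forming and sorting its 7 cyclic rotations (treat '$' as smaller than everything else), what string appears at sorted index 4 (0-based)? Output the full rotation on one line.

All 7 rotations (rotation i = S[i:]+S[:i]):
  rot[0] = yxyxyx$
  rot[1] = xyxyx$y
  rot[2] = yxyx$yx
  rot[3] = xyx$yxy
  rot[4] = yx$yxyx
  rot[5] = x$yxyxy
  rot[6] = $yxyxyx
Sorted (with $ < everything):
  sorted[0] = $yxyxyx
  sorted[1] = x$yxyxy
  sorted[2] = xyx$yxy
  sorted[3] = xyxyx$y
  sorted[4] = yx$yxyx
  sorted[5] = yxyx$yx
  sorted[6] = yxyxyx$
sorted[4] = yx$yxyx

Answer: yx$yxyx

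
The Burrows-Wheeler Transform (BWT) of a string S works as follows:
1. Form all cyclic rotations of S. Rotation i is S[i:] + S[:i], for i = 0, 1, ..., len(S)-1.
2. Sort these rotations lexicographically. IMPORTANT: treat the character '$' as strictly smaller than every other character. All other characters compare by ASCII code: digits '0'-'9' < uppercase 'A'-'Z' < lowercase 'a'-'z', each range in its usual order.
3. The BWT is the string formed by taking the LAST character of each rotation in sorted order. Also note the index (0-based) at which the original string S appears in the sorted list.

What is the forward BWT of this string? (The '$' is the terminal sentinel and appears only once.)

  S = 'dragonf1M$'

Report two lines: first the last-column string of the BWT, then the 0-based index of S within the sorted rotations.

Answer: Mf1r$naogd
4

Derivation:
All 10 rotations (rotation i = S[i:]+S[:i]):
  rot[0] = dragonf1M$
  rot[1] = ragonf1M$d
  rot[2] = agonf1M$dr
  rot[3] = gonf1M$dra
  rot[4] = onf1M$drag
  rot[5] = nf1M$drago
  rot[6] = f1M$dragon
  rot[7] = 1M$dragonf
  rot[8] = M$dragonf1
  rot[9] = $dragonf1M
Sorted (with $ < everything):
  sorted[0] = $dragonf1M  (last char: 'M')
  sorted[1] = 1M$dragonf  (last char: 'f')
  sorted[2] = M$dragonf1  (last char: '1')
  sorted[3] = agonf1M$dr  (last char: 'r')
  sorted[4] = dragonf1M$  (last char: '$')
  sorted[5] = f1M$dragon  (last char: 'n')
  sorted[6] = gonf1M$dra  (last char: 'a')
  sorted[7] = nf1M$drago  (last char: 'o')
  sorted[8] = onf1M$drag  (last char: 'g')
  sorted[9] = ragonf1M$d  (last char: 'd')
Last column: Mf1r$naogd
Original string S is at sorted index 4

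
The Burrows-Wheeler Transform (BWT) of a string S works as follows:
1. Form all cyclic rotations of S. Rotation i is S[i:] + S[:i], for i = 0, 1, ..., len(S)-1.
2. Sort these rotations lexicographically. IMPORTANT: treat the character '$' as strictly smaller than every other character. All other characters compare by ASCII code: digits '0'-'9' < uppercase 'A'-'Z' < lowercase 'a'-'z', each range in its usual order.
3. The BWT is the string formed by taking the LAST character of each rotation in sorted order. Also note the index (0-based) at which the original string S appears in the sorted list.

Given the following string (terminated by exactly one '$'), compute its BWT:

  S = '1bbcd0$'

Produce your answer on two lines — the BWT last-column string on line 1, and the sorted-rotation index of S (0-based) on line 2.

Answer: 0d$1bbc
2

Derivation:
All 7 rotations (rotation i = S[i:]+S[:i]):
  rot[0] = 1bbcd0$
  rot[1] = bbcd0$1
  rot[2] = bcd0$1b
  rot[3] = cd0$1bb
  rot[4] = d0$1bbc
  rot[5] = 0$1bbcd
  rot[6] = $1bbcd0
Sorted (with $ < everything):
  sorted[0] = $1bbcd0  (last char: '0')
  sorted[1] = 0$1bbcd  (last char: 'd')
  sorted[2] = 1bbcd0$  (last char: '$')
  sorted[3] = bbcd0$1  (last char: '1')
  sorted[4] = bcd0$1b  (last char: 'b')
  sorted[5] = cd0$1bb  (last char: 'b')
  sorted[6] = d0$1bbc  (last char: 'c')
Last column: 0d$1bbc
Original string S is at sorted index 2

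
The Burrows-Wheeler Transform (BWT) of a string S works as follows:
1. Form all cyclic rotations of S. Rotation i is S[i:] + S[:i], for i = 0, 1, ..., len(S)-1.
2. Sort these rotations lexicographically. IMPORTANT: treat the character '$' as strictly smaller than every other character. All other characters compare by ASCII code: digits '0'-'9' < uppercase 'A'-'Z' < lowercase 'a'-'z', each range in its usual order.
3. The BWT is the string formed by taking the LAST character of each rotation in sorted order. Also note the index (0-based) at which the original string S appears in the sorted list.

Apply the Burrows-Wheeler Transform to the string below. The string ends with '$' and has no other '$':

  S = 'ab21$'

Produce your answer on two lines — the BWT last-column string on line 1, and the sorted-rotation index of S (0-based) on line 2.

All 5 rotations (rotation i = S[i:]+S[:i]):
  rot[0] = ab21$
  rot[1] = b21$a
  rot[2] = 21$ab
  rot[3] = 1$ab2
  rot[4] = $ab21
Sorted (with $ < everything):
  sorted[0] = $ab21  (last char: '1')
  sorted[1] = 1$ab2  (last char: '2')
  sorted[2] = 21$ab  (last char: 'b')
  sorted[3] = ab21$  (last char: '$')
  sorted[4] = b21$a  (last char: 'a')
Last column: 12b$a
Original string S is at sorted index 3

Answer: 12b$a
3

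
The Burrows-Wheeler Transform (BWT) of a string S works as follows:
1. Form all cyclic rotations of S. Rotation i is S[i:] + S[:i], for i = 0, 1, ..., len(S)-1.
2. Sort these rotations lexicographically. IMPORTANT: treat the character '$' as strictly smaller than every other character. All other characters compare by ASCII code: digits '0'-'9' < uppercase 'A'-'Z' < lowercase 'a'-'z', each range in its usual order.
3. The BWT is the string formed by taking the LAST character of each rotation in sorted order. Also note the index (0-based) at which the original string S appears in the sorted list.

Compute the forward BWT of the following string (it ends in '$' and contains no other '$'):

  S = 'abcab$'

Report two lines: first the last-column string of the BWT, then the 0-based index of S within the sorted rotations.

All 6 rotations (rotation i = S[i:]+S[:i]):
  rot[0] = abcab$
  rot[1] = bcab$a
  rot[2] = cab$ab
  rot[3] = ab$abc
  rot[4] = b$abca
  rot[5] = $abcab
Sorted (with $ < everything):
  sorted[0] = $abcab  (last char: 'b')
  sorted[1] = ab$abc  (last char: 'c')
  sorted[2] = abcab$  (last char: '$')
  sorted[3] = b$abca  (last char: 'a')
  sorted[4] = bcab$a  (last char: 'a')
  sorted[5] = cab$ab  (last char: 'b')
Last column: bc$aab
Original string S is at sorted index 2

Answer: bc$aab
2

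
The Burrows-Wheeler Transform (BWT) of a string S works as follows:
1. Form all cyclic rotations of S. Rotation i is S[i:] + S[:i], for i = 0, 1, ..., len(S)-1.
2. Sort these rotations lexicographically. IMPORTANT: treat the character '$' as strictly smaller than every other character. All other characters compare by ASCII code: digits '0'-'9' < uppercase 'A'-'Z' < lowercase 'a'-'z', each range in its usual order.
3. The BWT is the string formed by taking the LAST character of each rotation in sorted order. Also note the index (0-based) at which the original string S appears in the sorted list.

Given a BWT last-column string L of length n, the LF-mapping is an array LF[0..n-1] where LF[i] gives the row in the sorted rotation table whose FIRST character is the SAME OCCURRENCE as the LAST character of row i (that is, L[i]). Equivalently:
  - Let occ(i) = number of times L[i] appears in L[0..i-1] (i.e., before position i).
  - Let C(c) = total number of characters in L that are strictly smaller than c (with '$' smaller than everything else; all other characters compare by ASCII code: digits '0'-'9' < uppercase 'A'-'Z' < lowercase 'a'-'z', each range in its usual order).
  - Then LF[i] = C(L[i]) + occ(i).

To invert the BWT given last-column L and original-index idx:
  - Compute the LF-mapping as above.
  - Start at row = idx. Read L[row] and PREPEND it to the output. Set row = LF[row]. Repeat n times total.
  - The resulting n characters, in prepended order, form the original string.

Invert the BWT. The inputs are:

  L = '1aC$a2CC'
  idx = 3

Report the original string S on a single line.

LF mapping: 1 6 3 0 7 2 4 5
Walk LF starting at row 3, prepending L[row]:
  step 1: row=3, L[3]='$', prepend. Next row=LF[3]=0
  step 2: row=0, L[0]='1', prepend. Next row=LF[0]=1
  step 3: row=1, L[1]='a', prepend. Next row=LF[1]=6
  step 4: row=6, L[6]='C', prepend. Next row=LF[6]=4
  step 5: row=4, L[4]='a', prepend. Next row=LF[4]=7
  step 6: row=7, L[7]='C', prepend. Next row=LF[7]=5
  step 7: row=5, L[5]='2', prepend. Next row=LF[5]=2
  step 8: row=2, L[2]='C', prepend. Next row=LF[2]=3
Reversed output: C2CaCa1$

Answer: C2CaCa1$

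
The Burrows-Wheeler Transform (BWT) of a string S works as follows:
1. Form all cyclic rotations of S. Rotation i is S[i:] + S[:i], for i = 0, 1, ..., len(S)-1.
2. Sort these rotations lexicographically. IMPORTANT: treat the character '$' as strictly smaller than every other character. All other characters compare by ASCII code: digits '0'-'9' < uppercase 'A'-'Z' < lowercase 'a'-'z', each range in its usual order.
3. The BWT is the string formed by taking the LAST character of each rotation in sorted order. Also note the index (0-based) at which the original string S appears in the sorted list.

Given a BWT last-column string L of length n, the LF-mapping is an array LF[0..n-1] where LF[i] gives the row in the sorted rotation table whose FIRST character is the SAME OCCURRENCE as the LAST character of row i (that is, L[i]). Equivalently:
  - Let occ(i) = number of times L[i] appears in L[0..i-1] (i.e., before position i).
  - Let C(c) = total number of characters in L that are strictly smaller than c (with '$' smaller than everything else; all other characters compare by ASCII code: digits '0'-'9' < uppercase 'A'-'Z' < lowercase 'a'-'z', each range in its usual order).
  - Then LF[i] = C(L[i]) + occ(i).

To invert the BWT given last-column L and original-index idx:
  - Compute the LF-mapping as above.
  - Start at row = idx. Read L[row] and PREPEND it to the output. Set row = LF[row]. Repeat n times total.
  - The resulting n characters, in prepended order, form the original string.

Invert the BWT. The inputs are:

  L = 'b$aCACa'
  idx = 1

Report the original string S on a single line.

LF mapping: 6 0 4 2 1 3 5
Walk LF starting at row 1, prepending L[row]:
  step 1: row=1, L[1]='$', prepend. Next row=LF[1]=0
  step 2: row=0, L[0]='b', prepend. Next row=LF[0]=6
  step 3: row=6, L[6]='a', prepend. Next row=LF[6]=5
  step 4: row=5, L[5]='C', prepend. Next row=LF[5]=3
  step 5: row=3, L[3]='C', prepend. Next row=LF[3]=2
  step 6: row=2, L[2]='a', prepend. Next row=LF[2]=4
  step 7: row=4, L[4]='A', prepend. Next row=LF[4]=1
Reversed output: AaCCab$

Answer: AaCCab$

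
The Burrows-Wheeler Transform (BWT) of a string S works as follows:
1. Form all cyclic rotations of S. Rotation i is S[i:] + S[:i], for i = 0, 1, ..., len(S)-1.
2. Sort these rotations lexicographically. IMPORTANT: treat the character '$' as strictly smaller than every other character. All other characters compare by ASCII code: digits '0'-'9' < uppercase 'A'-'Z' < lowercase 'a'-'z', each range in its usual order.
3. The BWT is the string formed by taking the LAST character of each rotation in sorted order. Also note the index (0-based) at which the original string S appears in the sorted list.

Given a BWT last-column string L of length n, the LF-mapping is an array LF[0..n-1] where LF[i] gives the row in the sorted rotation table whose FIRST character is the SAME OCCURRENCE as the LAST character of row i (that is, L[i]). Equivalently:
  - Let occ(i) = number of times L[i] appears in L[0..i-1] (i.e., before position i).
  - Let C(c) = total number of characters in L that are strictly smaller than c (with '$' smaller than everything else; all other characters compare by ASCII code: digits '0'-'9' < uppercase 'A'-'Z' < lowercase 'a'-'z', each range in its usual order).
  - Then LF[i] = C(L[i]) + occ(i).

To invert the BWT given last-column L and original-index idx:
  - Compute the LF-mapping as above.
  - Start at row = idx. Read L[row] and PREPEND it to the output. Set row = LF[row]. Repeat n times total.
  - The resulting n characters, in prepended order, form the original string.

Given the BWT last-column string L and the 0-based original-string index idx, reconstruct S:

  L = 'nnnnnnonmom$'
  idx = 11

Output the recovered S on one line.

LF mapping: 3 4 5 6 7 8 10 9 1 11 2 0
Walk LF starting at row 11, prepending L[row]:
  step 1: row=11, L[11]='$', prepend. Next row=LF[11]=0
  step 2: row=0, L[0]='n', prepend. Next row=LF[0]=3
  step 3: row=3, L[3]='n', prepend. Next row=LF[3]=6
  step 4: row=6, L[6]='o', prepend. Next row=LF[6]=10
  step 5: row=10, L[10]='m', prepend. Next row=LF[10]=2
  step 6: row=2, L[2]='n', prepend. Next row=LF[2]=5
  step 7: row=5, L[5]='n', prepend. Next row=LF[5]=8
  step 8: row=8, L[8]='m', prepend. Next row=LF[8]=1
  step 9: row=1, L[1]='n', prepend. Next row=LF[1]=4
  step 10: row=4, L[4]='n', prepend. Next row=LF[4]=7
  step 11: row=7, L[7]='n', prepend. Next row=LF[7]=9
  step 12: row=9, L[9]='o', prepend. Next row=LF[9]=11
Reversed output: onnnmnnmonn$

Answer: onnnmnnmonn$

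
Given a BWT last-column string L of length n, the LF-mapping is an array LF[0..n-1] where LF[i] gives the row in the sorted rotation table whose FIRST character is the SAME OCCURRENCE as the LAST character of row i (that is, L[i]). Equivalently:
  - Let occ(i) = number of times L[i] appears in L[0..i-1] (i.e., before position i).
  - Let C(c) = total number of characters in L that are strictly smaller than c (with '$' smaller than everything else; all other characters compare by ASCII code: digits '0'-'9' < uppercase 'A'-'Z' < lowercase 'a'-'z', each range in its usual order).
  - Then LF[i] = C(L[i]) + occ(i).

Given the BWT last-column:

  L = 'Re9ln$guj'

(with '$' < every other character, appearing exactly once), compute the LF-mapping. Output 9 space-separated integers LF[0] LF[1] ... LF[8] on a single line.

Answer: 2 3 1 6 7 0 4 8 5

Derivation:
Char counts: '$':1, '9':1, 'R':1, 'e':1, 'g':1, 'j':1, 'l':1, 'n':1, 'u':1
C (first-col start): C('$')=0, C('9')=1, C('R')=2, C('e')=3, C('g')=4, C('j')=5, C('l')=6, C('n')=7, C('u')=8
L[0]='R': occ=0, LF[0]=C('R')+0=2+0=2
L[1]='e': occ=0, LF[1]=C('e')+0=3+0=3
L[2]='9': occ=0, LF[2]=C('9')+0=1+0=1
L[3]='l': occ=0, LF[3]=C('l')+0=6+0=6
L[4]='n': occ=0, LF[4]=C('n')+0=7+0=7
L[5]='$': occ=0, LF[5]=C('$')+0=0+0=0
L[6]='g': occ=0, LF[6]=C('g')+0=4+0=4
L[7]='u': occ=0, LF[7]=C('u')+0=8+0=8
L[8]='j': occ=0, LF[8]=C('j')+0=5+0=5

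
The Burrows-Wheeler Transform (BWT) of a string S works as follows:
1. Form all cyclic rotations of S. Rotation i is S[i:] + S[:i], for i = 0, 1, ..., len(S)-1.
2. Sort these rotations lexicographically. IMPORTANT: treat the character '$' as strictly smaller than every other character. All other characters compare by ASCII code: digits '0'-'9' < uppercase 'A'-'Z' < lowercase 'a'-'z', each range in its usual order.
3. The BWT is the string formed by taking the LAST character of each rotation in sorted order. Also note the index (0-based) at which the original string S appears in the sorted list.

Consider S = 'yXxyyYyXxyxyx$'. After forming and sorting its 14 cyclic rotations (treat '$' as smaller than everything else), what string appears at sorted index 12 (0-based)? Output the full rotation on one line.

All 14 rotations (rotation i = S[i:]+S[:i]):
  rot[0] = yXxyyYyXxyxyx$
  rot[1] = XxyyYyXxyxyx$y
  rot[2] = xyyYyXxyxyx$yX
  rot[3] = yyYyXxyxyx$yXx
  rot[4] = yYyXxyxyx$yXxy
  rot[5] = YyXxyxyx$yXxyy
  rot[6] = yXxyxyx$yXxyyY
  rot[7] = Xxyxyx$yXxyyYy
  rot[8] = xyxyx$yXxyyYyX
  rot[9] = yxyx$yXxyyYyXx
  rot[10] = xyx$yXxyyYyXxy
  rot[11] = yx$yXxyyYyXxyx
  rot[12] = x$yXxyyYyXxyxy
  rot[13] = $yXxyyYyXxyxyx
Sorted (with $ < everything):
  sorted[0] = $yXxyyYyXxyxyx
  sorted[1] = Xxyxyx$yXxyyYy
  sorted[2] = XxyyYyXxyxyx$y
  sorted[3] = YyXxyxyx$yXxyy
  sorted[4] = x$yXxyyYyXxyxy
  sorted[5] = xyx$yXxyyYyXxy
  sorted[6] = xyxyx$yXxyyYyX
  sorted[7] = xyyYyXxyxyx$yX
  sorted[8] = yXxyxyx$yXxyyY
  sorted[9] = yXxyyYyXxyxyx$
  sorted[10] = yYyXxyxyx$yXxy
  sorted[11] = yx$yXxyyYyXxyx
  sorted[12] = yxyx$yXxyyYyXx
  sorted[13] = yyYyXxyxyx$yXx
sorted[12] = yxyx$yXxyyYyXx

Answer: yxyx$yXxyyYyXx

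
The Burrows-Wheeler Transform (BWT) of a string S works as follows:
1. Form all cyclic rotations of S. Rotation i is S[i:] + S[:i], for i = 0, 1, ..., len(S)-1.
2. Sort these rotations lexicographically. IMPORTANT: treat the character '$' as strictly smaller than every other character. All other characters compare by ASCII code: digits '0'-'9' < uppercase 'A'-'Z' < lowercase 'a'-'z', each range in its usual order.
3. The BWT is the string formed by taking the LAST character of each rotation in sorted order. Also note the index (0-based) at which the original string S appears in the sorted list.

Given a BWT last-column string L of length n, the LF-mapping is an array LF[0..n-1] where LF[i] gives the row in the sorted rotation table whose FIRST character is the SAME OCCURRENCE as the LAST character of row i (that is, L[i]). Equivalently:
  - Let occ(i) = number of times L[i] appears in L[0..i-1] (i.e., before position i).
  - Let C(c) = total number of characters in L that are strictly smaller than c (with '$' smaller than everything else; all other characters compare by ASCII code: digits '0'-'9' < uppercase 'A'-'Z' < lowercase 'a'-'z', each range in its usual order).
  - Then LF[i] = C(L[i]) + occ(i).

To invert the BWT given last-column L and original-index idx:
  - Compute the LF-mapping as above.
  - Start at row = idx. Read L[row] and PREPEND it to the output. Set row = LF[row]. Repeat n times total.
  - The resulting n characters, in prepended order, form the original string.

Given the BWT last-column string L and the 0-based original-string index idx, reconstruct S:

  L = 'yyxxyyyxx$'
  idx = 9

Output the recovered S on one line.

LF mapping: 5 6 1 2 7 8 9 3 4 0
Walk LF starting at row 9, prepending L[row]:
  step 1: row=9, L[9]='$', prepend. Next row=LF[9]=0
  step 2: row=0, L[0]='y', prepend. Next row=LF[0]=5
  step 3: row=5, L[5]='y', prepend. Next row=LF[5]=8
  step 4: row=8, L[8]='x', prepend. Next row=LF[8]=4
  step 5: row=4, L[4]='y', prepend. Next row=LF[4]=7
  step 6: row=7, L[7]='x', prepend. Next row=LF[7]=3
  step 7: row=3, L[3]='x', prepend. Next row=LF[3]=2
  step 8: row=2, L[2]='x', prepend. Next row=LF[2]=1
  step 9: row=1, L[1]='y', prepend. Next row=LF[1]=6
  step 10: row=6, L[6]='y', prepend. Next row=LF[6]=9
Reversed output: yyxxxyxyy$

Answer: yyxxxyxyy$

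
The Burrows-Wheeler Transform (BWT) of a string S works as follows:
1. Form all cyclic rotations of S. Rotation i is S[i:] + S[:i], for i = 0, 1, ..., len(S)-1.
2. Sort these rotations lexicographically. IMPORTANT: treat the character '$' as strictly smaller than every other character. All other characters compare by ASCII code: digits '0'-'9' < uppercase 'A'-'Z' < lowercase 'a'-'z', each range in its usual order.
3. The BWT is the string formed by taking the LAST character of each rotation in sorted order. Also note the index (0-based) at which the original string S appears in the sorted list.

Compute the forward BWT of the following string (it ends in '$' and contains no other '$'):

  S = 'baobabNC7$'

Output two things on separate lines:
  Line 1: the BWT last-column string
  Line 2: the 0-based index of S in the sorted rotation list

Answer: 7CNbbbao$a
8

Derivation:
All 10 rotations (rotation i = S[i:]+S[:i]):
  rot[0] = baobabNC7$
  rot[1] = aobabNC7$b
  rot[2] = obabNC7$ba
  rot[3] = babNC7$bao
  rot[4] = abNC7$baob
  rot[5] = bNC7$baoba
  rot[6] = NC7$baobab
  rot[7] = C7$baobabN
  rot[8] = 7$baobabNC
  rot[9] = $baobabNC7
Sorted (with $ < everything):
  sorted[0] = $baobabNC7  (last char: '7')
  sorted[1] = 7$baobabNC  (last char: 'C')
  sorted[2] = C7$baobabN  (last char: 'N')
  sorted[3] = NC7$baobab  (last char: 'b')
  sorted[4] = abNC7$baob  (last char: 'b')
  sorted[5] = aobabNC7$b  (last char: 'b')
  sorted[6] = bNC7$baoba  (last char: 'a')
  sorted[7] = babNC7$bao  (last char: 'o')
  sorted[8] = baobabNC7$  (last char: '$')
  sorted[9] = obabNC7$ba  (last char: 'a')
Last column: 7CNbbbao$a
Original string S is at sorted index 8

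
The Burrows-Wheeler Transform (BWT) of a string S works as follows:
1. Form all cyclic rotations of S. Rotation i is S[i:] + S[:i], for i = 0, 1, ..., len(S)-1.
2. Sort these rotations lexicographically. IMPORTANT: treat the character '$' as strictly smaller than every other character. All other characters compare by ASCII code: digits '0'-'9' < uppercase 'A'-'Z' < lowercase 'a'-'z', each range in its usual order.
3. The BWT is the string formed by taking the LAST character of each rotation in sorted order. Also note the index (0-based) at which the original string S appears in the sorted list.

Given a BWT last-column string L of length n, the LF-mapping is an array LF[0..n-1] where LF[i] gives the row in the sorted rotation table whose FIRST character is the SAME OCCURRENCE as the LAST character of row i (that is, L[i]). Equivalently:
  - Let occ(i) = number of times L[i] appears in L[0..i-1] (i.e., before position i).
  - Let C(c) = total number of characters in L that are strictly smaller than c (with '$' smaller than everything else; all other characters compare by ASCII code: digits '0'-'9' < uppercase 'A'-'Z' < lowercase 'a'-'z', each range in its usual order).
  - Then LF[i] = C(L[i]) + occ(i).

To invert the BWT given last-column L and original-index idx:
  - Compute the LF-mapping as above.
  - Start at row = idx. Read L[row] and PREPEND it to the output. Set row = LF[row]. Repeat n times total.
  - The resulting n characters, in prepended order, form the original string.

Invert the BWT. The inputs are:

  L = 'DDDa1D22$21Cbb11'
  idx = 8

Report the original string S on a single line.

Answer: CD1D11ba1bD222D$

Derivation:
LF mapping: 9 10 11 13 1 12 5 6 0 7 2 8 14 15 3 4
Walk LF starting at row 8, prepending L[row]:
  step 1: row=8, L[8]='$', prepend. Next row=LF[8]=0
  step 2: row=0, L[0]='D', prepend. Next row=LF[0]=9
  step 3: row=9, L[9]='2', prepend. Next row=LF[9]=7
  step 4: row=7, L[7]='2', prepend. Next row=LF[7]=6
  step 5: row=6, L[6]='2', prepend. Next row=LF[6]=5
  step 6: row=5, L[5]='D', prepend. Next row=LF[5]=12
  step 7: row=12, L[12]='b', prepend. Next row=LF[12]=14
  step 8: row=14, L[14]='1', prepend. Next row=LF[14]=3
  step 9: row=3, L[3]='a', prepend. Next row=LF[3]=13
  step 10: row=13, L[13]='b', prepend. Next row=LF[13]=15
  step 11: row=15, L[15]='1', prepend. Next row=LF[15]=4
  step 12: row=4, L[4]='1', prepend. Next row=LF[4]=1
  step 13: row=1, L[1]='D', prepend. Next row=LF[1]=10
  step 14: row=10, L[10]='1', prepend. Next row=LF[10]=2
  step 15: row=2, L[2]='D', prepend. Next row=LF[2]=11
  step 16: row=11, L[11]='C', prepend. Next row=LF[11]=8
Reversed output: CD1D11ba1bD222D$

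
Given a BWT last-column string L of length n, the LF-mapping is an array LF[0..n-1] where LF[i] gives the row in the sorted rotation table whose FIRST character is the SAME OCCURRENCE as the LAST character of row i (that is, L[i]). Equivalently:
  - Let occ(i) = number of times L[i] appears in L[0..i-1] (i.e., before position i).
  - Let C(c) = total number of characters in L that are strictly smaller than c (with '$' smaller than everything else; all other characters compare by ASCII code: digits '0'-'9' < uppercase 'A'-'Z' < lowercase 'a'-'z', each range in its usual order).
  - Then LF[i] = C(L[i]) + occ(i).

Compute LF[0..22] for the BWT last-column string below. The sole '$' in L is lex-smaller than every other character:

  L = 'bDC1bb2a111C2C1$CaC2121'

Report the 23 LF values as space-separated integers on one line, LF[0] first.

Char counts: '$':1, '1':7, '2':4, 'C':5, 'D':1, 'a':2, 'b':3
C (first-col start): C('$')=0, C('1')=1, C('2')=8, C('C')=12, C('D')=17, C('a')=18, C('b')=20
L[0]='b': occ=0, LF[0]=C('b')+0=20+0=20
L[1]='D': occ=0, LF[1]=C('D')+0=17+0=17
L[2]='C': occ=0, LF[2]=C('C')+0=12+0=12
L[3]='1': occ=0, LF[3]=C('1')+0=1+0=1
L[4]='b': occ=1, LF[4]=C('b')+1=20+1=21
L[5]='b': occ=2, LF[5]=C('b')+2=20+2=22
L[6]='2': occ=0, LF[6]=C('2')+0=8+0=8
L[7]='a': occ=0, LF[7]=C('a')+0=18+0=18
L[8]='1': occ=1, LF[8]=C('1')+1=1+1=2
L[9]='1': occ=2, LF[9]=C('1')+2=1+2=3
L[10]='1': occ=3, LF[10]=C('1')+3=1+3=4
L[11]='C': occ=1, LF[11]=C('C')+1=12+1=13
L[12]='2': occ=1, LF[12]=C('2')+1=8+1=9
L[13]='C': occ=2, LF[13]=C('C')+2=12+2=14
L[14]='1': occ=4, LF[14]=C('1')+4=1+4=5
L[15]='$': occ=0, LF[15]=C('$')+0=0+0=0
L[16]='C': occ=3, LF[16]=C('C')+3=12+3=15
L[17]='a': occ=1, LF[17]=C('a')+1=18+1=19
L[18]='C': occ=4, LF[18]=C('C')+4=12+4=16
L[19]='2': occ=2, LF[19]=C('2')+2=8+2=10
L[20]='1': occ=5, LF[20]=C('1')+5=1+5=6
L[21]='2': occ=3, LF[21]=C('2')+3=8+3=11
L[22]='1': occ=6, LF[22]=C('1')+6=1+6=7

Answer: 20 17 12 1 21 22 8 18 2 3 4 13 9 14 5 0 15 19 16 10 6 11 7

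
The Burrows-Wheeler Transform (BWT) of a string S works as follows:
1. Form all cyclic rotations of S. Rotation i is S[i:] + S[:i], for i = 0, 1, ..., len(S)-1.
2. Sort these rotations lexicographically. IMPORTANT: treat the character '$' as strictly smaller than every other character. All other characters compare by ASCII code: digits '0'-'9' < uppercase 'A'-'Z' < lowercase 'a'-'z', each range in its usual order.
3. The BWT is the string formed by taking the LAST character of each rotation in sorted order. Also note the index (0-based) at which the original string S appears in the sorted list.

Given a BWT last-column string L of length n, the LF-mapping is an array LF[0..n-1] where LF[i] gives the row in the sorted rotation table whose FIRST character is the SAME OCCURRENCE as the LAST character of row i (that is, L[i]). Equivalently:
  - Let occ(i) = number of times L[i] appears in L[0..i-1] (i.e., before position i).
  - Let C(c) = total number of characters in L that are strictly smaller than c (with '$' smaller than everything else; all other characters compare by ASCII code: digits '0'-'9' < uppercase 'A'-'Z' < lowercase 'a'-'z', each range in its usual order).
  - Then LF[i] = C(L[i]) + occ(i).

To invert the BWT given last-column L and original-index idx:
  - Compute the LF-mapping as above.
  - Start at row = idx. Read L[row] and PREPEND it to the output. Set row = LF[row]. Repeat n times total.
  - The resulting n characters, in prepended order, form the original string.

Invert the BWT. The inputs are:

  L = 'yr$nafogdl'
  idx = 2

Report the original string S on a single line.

Answer: dragonfly$

Derivation:
LF mapping: 9 8 0 6 1 3 7 4 2 5
Walk LF starting at row 2, prepending L[row]:
  step 1: row=2, L[2]='$', prepend. Next row=LF[2]=0
  step 2: row=0, L[0]='y', prepend. Next row=LF[0]=9
  step 3: row=9, L[9]='l', prepend. Next row=LF[9]=5
  step 4: row=5, L[5]='f', prepend. Next row=LF[5]=3
  step 5: row=3, L[3]='n', prepend. Next row=LF[3]=6
  step 6: row=6, L[6]='o', prepend. Next row=LF[6]=7
  step 7: row=7, L[7]='g', prepend. Next row=LF[7]=4
  step 8: row=4, L[4]='a', prepend. Next row=LF[4]=1
  step 9: row=1, L[1]='r', prepend. Next row=LF[1]=8
  step 10: row=8, L[8]='d', prepend. Next row=LF[8]=2
Reversed output: dragonfly$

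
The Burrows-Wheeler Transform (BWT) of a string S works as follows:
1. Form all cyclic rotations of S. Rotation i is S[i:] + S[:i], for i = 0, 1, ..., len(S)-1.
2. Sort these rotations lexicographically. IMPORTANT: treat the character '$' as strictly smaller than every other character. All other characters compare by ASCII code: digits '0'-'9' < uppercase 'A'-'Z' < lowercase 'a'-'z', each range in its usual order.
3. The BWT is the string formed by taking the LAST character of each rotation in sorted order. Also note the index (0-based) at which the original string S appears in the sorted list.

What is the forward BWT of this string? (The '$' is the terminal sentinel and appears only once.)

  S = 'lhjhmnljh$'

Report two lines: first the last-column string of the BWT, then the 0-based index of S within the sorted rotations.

Answer: hjljlh$nhm
6

Derivation:
All 10 rotations (rotation i = S[i:]+S[:i]):
  rot[0] = lhjhmnljh$
  rot[1] = hjhmnljh$l
  rot[2] = jhmnljh$lh
  rot[3] = hmnljh$lhj
  rot[4] = mnljh$lhjh
  rot[5] = nljh$lhjhm
  rot[6] = ljh$lhjhmn
  rot[7] = jh$lhjhmnl
  rot[8] = h$lhjhmnlj
  rot[9] = $lhjhmnljh
Sorted (with $ < everything):
  sorted[0] = $lhjhmnljh  (last char: 'h')
  sorted[1] = h$lhjhmnlj  (last char: 'j')
  sorted[2] = hjhmnljh$l  (last char: 'l')
  sorted[3] = hmnljh$lhj  (last char: 'j')
  sorted[4] = jh$lhjhmnl  (last char: 'l')
  sorted[5] = jhmnljh$lh  (last char: 'h')
  sorted[6] = lhjhmnljh$  (last char: '$')
  sorted[7] = ljh$lhjhmn  (last char: 'n')
  sorted[8] = mnljh$lhjh  (last char: 'h')
  sorted[9] = nljh$lhjhm  (last char: 'm')
Last column: hjljlh$nhm
Original string S is at sorted index 6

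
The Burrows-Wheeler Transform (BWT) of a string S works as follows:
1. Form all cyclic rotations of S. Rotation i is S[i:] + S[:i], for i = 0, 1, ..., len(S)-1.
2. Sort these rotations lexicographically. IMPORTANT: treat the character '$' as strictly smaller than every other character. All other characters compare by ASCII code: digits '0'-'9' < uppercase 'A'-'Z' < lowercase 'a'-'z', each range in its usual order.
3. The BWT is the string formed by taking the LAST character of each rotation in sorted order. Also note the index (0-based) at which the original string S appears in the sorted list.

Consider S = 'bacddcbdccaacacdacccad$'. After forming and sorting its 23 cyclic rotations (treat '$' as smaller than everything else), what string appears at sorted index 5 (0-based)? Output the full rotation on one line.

Answer: acddcbdccaacacdacccad$b

Derivation:
All 23 rotations (rotation i = S[i:]+S[:i]):
  rot[0] = bacddcbdccaacacdacccad$
  rot[1] = acddcbdccaacacdacccad$b
  rot[2] = cddcbdccaacacdacccad$ba
  rot[3] = ddcbdccaacacdacccad$bac
  rot[4] = dcbdccaacacdacccad$bacd
  rot[5] = cbdccaacacdacccad$bacdd
  rot[6] = bdccaacacdacccad$bacddc
  rot[7] = dccaacacdacccad$bacddcb
  rot[8] = ccaacacdacccad$bacddcbd
  rot[9] = caacacdacccad$bacddcbdc
  rot[10] = aacacdacccad$bacddcbdcc
  rot[11] = acacdacccad$bacddcbdcca
  rot[12] = cacdacccad$bacddcbdccaa
  rot[13] = acdacccad$bacddcbdccaac
  rot[14] = cdacccad$bacddcbdccaaca
  rot[15] = dacccad$bacddcbdccaacac
  rot[16] = acccad$bacddcbdccaacacd
  rot[17] = cccad$bacddcbdccaacacda
  rot[18] = ccad$bacddcbdccaacacdac
  rot[19] = cad$bacddcbdccaacacdacc
  rot[20] = ad$bacddcbdccaacacdaccc
  rot[21] = d$bacddcbdccaacacdaccca
  rot[22] = $bacddcbdccaacacdacccad
Sorted (with $ < everything):
  sorted[0] = $bacddcbdccaacacdacccad
  sorted[1] = aacacdacccad$bacddcbdcc
  sorted[2] = acacdacccad$bacddcbdcca
  sorted[3] = acccad$bacddcbdccaacacd
  sorted[4] = acdacccad$bacddcbdccaac
  sorted[5] = acddcbdccaacacdacccad$b
  sorted[6] = ad$bacddcbdccaacacdaccc
  sorted[7] = bacddcbdccaacacdacccad$
  sorted[8] = bdccaacacdacccad$bacddc
  sorted[9] = caacacdacccad$bacddcbdc
  sorted[10] = cacdacccad$bacddcbdccaa
  sorted[11] = cad$bacddcbdccaacacdacc
  sorted[12] = cbdccaacacdacccad$bacdd
  sorted[13] = ccaacacdacccad$bacddcbd
  sorted[14] = ccad$bacddcbdccaacacdac
  sorted[15] = cccad$bacddcbdccaacacda
  sorted[16] = cdacccad$bacddcbdccaaca
  sorted[17] = cddcbdccaacacdacccad$ba
  sorted[18] = d$bacddcbdccaacacdaccca
  sorted[19] = dacccad$bacddcbdccaacac
  sorted[20] = dcbdccaacacdacccad$bacd
  sorted[21] = dccaacacdacccad$bacddcb
  sorted[22] = ddcbdccaacacdacccad$bac
sorted[5] = acddcbdccaacacdacccad$b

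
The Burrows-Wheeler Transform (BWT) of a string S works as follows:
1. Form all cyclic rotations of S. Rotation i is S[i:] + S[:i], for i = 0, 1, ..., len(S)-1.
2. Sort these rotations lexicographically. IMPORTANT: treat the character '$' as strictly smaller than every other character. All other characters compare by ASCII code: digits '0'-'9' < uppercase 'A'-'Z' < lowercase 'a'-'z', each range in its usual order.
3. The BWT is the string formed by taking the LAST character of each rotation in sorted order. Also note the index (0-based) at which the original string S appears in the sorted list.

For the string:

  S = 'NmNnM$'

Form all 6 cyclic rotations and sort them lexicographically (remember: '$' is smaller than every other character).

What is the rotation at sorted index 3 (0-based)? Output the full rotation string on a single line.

Answer: NnM$Nm

Derivation:
All 6 rotations (rotation i = S[i:]+S[:i]):
  rot[0] = NmNnM$
  rot[1] = mNnM$N
  rot[2] = NnM$Nm
  rot[3] = nM$NmN
  rot[4] = M$NmNn
  rot[5] = $NmNnM
Sorted (with $ < everything):
  sorted[0] = $NmNnM
  sorted[1] = M$NmNn
  sorted[2] = NmNnM$
  sorted[3] = NnM$Nm
  sorted[4] = mNnM$N
  sorted[5] = nM$NmN
sorted[3] = NnM$Nm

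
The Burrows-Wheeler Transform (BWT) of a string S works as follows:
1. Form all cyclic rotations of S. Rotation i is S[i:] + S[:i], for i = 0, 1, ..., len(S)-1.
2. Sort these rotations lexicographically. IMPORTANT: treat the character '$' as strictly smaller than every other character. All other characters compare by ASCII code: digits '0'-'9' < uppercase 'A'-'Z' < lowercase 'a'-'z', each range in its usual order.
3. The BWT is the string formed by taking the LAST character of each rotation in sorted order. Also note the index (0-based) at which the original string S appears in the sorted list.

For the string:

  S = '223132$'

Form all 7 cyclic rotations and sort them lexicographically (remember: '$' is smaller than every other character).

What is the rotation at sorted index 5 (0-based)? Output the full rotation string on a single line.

All 7 rotations (rotation i = S[i:]+S[:i]):
  rot[0] = 223132$
  rot[1] = 23132$2
  rot[2] = 3132$22
  rot[3] = 132$223
  rot[4] = 32$2231
  rot[5] = 2$22313
  rot[6] = $223132
Sorted (with $ < everything):
  sorted[0] = $223132
  sorted[1] = 132$223
  sorted[2] = 2$22313
  sorted[3] = 223132$
  sorted[4] = 23132$2
  sorted[5] = 3132$22
  sorted[6] = 32$2231
sorted[5] = 3132$22

Answer: 3132$22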